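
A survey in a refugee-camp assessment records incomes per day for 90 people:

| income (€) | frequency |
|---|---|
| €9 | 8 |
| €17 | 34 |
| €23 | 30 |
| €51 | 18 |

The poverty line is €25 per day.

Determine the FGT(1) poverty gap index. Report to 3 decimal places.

0.204

Below z: 8×€9, 34×€17, 30×€23 (q = 72 of N = 90).
Gap ratios (z−y)/z: (25−9)/25 = 0.6400 (×8); (25−17)/25 = 0.3200 (×34); (25−23)/25 = 0.0800 (×30).
Σ = 18.400000. Dividing by the full population N = 90 gives P₁ = 0.204.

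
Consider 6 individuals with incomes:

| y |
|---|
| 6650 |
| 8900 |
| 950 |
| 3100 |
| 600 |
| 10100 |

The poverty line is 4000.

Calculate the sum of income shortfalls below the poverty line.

7350

Below the line: 600, 950, 3100 (q = 3 of N = 6).
Individual gaps: 4000−600 = 3400; 4000−950 = 3050; 4000−3100 = 900.
Aggregate gap = 7350.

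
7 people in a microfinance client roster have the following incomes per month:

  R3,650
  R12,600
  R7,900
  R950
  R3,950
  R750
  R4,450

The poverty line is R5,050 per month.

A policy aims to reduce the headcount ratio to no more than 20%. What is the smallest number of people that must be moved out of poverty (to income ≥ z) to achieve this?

4

5 of the 7 people are poor, so H = 5/7 = 0.714.
A headcount ratio of at most 20% allows at most ⌊0.20 × 7⌋ = 1 poor people.
So at least 5 − 1 = 4 must be lifted.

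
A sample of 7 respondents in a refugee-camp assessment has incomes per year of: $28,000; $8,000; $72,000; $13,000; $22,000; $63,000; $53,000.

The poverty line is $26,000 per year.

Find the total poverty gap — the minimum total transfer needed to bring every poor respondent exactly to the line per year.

$35,000

Below the line: $8,000, $13,000, $22,000 (q = 3 of N = 7).
Individual gaps: 26000−8000 = 18000; 26000−13000 = 13000; 26000−22000 = 4000.
Aggregate gap = $35,000.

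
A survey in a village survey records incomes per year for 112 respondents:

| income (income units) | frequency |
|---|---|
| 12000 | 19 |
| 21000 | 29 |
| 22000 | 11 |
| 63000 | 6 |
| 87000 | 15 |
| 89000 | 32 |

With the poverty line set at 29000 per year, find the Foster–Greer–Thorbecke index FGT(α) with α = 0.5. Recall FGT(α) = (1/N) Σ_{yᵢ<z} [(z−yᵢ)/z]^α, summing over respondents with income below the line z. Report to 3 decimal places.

Incomes under z: 19×12000, 29×21000, 11×22000 (q = 59 of N = 112).
Gap ratios (z−y)/z: (29000−12000)/29000 = 0.5862 (×19); (29000−21000)/29000 = 0.2759 (×29); (29000−22000)/29000 = 0.2414 (×11).
Raised to α = 0.5: 0.76564 (×19); 0.52523 (×29); 0.49130 (×11).
Sum = 35.183075; FGT(0.5) = 35.183075 / 112 = 0.314.

0.314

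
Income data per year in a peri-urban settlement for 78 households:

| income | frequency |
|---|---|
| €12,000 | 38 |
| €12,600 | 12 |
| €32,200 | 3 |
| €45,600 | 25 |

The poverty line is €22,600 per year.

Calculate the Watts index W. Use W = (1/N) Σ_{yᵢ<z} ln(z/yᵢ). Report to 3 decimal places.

0.398

Below the line: 38×€12,000, 12×€12,600 (q = 50 of N = 78).
Log gaps: ln(22600/12000) = 0.6330 (×38); ln(22600/12600) = 0.5843 (×12).
W = 31.066681 / 78 = 0.398.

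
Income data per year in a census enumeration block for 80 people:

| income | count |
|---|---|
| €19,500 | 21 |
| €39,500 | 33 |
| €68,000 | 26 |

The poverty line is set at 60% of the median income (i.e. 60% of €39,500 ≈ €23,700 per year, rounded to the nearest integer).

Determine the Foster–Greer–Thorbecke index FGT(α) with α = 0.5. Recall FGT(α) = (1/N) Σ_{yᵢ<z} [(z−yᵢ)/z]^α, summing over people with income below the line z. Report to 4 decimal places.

Below z: 21×€19,500 (q = 21 of N = 80).
Gap ratios (z−y)/z: (23700−19500)/23700 = 0.1772 (×21).
Raised to α = 0.5: 0.42097 (×21).
Sum = 8.840356; FGT(0.5) = 8.840356 / 80 = 0.1105.

0.1105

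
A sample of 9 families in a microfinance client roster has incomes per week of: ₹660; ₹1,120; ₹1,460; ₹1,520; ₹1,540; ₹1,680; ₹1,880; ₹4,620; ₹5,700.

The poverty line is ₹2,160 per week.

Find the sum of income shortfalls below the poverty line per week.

Below z: ₹660, ₹1,120, ₹1,460, ₹1,520, ₹1,540, ₹1,680, ₹1,880 (q = 7 of N = 9).
Individual gaps: 2160−660 = 1500; 2160−1120 = 1040; 2160−1460 = 700; 2160−1520 = 640; 2160−1540 = 620; 2160−1680 = 480; 2160−1880 = 280.
Aggregate gap = ₹5,260.

₹5,260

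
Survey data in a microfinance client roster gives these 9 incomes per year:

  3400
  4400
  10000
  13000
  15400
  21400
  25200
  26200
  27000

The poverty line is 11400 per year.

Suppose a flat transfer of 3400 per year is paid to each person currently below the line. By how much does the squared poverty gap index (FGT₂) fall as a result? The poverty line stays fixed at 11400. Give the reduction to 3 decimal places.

0.069

Before: below the line — 3400, 4400, 10000; squared poverty gap index (FGT₂) = 0.09829.
After the 3400 transfer: below the line — 6800, 7800; squared poverty gap index (FGT₂) = 0.02917.
Reduction = 0.09829 − 0.02917 = 0.069.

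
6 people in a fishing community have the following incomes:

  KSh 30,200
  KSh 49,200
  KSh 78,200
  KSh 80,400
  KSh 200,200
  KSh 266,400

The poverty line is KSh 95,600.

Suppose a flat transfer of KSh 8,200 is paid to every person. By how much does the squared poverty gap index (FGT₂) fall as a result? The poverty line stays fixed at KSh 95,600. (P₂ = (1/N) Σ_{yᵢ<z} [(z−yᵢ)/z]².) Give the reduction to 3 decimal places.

Before: below the line — KSh 30,200, KSh 49,200, KSh 78,200, KSh 80,400; squared poverty gap index (FGT₂) = 0.12700.
After the KSh 8,200 transfer: below the line — KSh 38,400, KSh 57,400, KSh 86,400, KSh 88,600; squared poverty gap index (FGT₂) = 0.08871.
Reduction = 0.12700 − 0.08871 = 0.038.

0.038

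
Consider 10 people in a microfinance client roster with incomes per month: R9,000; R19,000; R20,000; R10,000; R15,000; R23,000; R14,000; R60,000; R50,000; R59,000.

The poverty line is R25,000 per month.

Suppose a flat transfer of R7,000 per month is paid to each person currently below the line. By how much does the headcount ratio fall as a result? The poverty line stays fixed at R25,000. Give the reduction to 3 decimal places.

0.300

Before: below the line — R9,000, R10,000, R14,000, R15,000, R19,000, R20,000, R23,000; headcount ratio = 0.70000.
After the R7,000 transfer: below the line — R16,000, R17,000, R21,000, R22,000; headcount ratio = 0.40000.
Reduction = 0.70000 − 0.40000 = 0.300.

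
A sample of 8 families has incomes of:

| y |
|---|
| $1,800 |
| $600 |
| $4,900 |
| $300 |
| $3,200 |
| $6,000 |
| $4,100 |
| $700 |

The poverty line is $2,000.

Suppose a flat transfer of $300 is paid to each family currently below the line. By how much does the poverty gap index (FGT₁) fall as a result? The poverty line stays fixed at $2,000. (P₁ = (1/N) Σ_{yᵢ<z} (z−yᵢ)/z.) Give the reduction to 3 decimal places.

Before: below the line — $300, $600, $700, $1,800; poverty gap index (FGT₁) = 0.28750.
After the $300 transfer: below the line — $600, $900, $1,000; poverty gap index (FGT₁) = 0.21875.
Reduction = 0.28750 − 0.21875 = 0.069.

0.069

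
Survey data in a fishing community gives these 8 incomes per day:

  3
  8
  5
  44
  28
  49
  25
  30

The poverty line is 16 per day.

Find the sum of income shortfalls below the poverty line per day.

32

Poor units: 3, 5, 8 (q = 3 of N = 8).
Individual gaps: 16−3 = 13; 16−5 = 11; 16−8 = 8.
Aggregate gap = 32.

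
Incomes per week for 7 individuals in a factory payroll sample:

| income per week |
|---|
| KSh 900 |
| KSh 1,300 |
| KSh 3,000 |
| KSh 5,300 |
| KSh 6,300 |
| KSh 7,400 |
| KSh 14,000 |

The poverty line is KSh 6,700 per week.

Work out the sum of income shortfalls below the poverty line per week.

Poor units: KSh 900, KSh 1,300, KSh 3,000, KSh 5,300, KSh 6,300 (q = 5 of N = 7).
Individual gaps: 6700−900 = 5800; 6700−1300 = 5400; 6700−3000 = 3700; 6700−5300 = 1400; 6700−6300 = 400.
Aggregate gap = KSh 16,700.

KSh 16,700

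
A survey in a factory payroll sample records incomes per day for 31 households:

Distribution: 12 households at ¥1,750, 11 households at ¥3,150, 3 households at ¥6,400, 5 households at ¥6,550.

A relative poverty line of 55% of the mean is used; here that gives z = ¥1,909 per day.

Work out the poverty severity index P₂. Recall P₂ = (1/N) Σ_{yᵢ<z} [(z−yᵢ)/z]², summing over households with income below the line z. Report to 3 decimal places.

Below the line: 12×¥1,750 (q = 12 of N = 31).
Normalized shortfalls: (1909−1750)/1909 = 0.0833 (×12).
Squared: 0.0069 (×12).
Sum = 0.083246; P₂ = 0.083246 / 31 = 0.003.

0.003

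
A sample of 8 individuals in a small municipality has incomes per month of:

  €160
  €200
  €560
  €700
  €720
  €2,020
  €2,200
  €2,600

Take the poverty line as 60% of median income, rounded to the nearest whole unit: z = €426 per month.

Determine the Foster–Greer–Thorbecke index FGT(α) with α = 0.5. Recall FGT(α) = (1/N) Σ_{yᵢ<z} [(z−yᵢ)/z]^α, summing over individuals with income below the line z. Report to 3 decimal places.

Incomes under z: €160, €200 (q = 2 of N = 8).
Shortfall ratios: (426−160)/426 = 0.6244; (426−200)/426 = 0.5305.
Raised to α = 0.5: 0.79020; 0.72837.
Sum = 1.518564; FGT(0.5) = 1.518564 / 8 = 0.190.

0.190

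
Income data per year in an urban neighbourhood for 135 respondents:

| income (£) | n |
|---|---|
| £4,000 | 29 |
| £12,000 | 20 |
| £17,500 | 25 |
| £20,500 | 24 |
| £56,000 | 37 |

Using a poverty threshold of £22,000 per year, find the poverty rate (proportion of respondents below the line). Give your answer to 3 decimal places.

0.726

98 of the 135 respondents have income below £22,000.
H = 98/135 = 0.726.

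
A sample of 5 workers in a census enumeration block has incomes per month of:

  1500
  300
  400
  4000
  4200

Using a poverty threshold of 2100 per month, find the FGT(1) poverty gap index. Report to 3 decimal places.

Below z: 300, 400, 1500 (q = 3 of N = 5).
Gap ratios (z−y)/z: (2100−300)/2100 = 0.8571; (2100−400)/2100 = 0.8095; (2100−1500)/2100 = 0.2857.
Σ = 1.952381. Dividing by the full population N = 5 gives P₁ = 0.390.

0.390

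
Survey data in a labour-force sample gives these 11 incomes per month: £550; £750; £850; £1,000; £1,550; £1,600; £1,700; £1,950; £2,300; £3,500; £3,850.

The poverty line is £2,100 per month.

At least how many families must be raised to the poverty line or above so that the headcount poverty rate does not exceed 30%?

5

8 of the 11 families are poor, so H = 8/11 = 0.727.
A headcount ratio of at most 30% allows at most ⌊0.30 × 11⌋ = 3 poor families.
So at least 8 − 3 = 5 must be lifted.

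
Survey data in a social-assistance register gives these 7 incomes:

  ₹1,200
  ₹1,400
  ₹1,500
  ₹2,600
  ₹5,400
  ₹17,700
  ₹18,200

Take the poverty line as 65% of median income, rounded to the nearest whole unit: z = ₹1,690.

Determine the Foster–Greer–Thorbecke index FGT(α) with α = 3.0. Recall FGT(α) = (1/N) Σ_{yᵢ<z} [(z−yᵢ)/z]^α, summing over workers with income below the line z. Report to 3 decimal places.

0.004

Below the line: ₹1,200, ₹1,400, ₹1,500 (q = 3 of N = 7).
Relative gaps: (1690−1200)/1690 = 0.2899; (1690−1400)/1690 = 0.1716; (1690−1500)/1690 = 0.1124.
Raised to α = 3.0: 0.02437; 0.00505; 0.00142.
Sum = 0.030848; FGT(3.0) = 0.030848 / 7 = 0.004.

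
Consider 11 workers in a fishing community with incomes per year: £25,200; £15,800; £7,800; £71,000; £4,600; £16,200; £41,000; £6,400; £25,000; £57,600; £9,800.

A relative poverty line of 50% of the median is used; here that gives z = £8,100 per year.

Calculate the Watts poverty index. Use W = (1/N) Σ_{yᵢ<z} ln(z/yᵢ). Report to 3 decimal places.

Below z: £4,600, £6,400, £7,800 (q = 3 of N = 11).
ln(z/y) terms: ln(8100/4600) = 0.5658; ln(8100/6400) = 0.2356; ln(8100/7800) = 0.0377.
W = 0.839114 / 11 = 0.076.

0.076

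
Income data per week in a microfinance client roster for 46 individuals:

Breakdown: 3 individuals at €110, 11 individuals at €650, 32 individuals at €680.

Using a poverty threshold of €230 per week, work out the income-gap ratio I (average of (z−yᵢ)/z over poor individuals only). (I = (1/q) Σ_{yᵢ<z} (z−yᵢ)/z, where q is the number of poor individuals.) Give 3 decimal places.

Below z: 3×€110 (q = 3 of N = 46).
Relative gaps: 0.5217 (×3); sum = 1.565217.
The income-gap ratio divides by q (the poor only): 1.565217 / 3 = 0.522.

0.522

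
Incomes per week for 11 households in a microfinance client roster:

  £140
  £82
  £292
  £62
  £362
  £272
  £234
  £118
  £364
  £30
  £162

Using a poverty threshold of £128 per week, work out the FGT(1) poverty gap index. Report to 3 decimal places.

0.156

Poor units: £30, £62, £82, £118 (q = 4 of N = 11).
Normalized shortfalls: (128−30)/128 = 0.7656; (128−62)/128 = 0.5156; (128−82)/128 = 0.3594; (128−118)/128 = 0.0781.
Σ = 1.718750. Dividing by the full population N = 11 gives P₁ = 0.156.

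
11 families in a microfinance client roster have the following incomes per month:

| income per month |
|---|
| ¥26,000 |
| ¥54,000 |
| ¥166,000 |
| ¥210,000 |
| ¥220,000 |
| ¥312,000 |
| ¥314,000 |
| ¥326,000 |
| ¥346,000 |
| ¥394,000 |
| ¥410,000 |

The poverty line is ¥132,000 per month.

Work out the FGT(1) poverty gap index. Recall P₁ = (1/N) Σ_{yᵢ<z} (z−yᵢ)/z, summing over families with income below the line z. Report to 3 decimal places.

0.127

Below z: ¥26,000, ¥54,000 (q = 2 of N = 11).
Normalized shortfalls: (132000−26000)/132000 = 0.8030; (132000−54000)/132000 = 0.5909.
Sum of shortfalls = 1.393939; P₁ averages over all N: 1.393939 / 11 = 0.127.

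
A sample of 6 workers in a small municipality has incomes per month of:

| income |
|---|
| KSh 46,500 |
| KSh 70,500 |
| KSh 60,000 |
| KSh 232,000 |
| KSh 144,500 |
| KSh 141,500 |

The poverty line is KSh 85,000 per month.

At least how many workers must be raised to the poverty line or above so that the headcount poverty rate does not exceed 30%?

Currently q = 3 of N = 6 are below the line (H = 0.500).
A headcount ratio of at most 30% allows at most ⌊0.30 × 6⌋ = 1 poor workers.
So at least 3 − 1 = 2 must be lifted.

2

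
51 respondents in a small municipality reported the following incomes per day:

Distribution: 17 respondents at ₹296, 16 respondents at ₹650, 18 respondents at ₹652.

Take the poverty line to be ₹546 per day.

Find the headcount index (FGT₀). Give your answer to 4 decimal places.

0.3333

17 of the 51 respondents have income below ₹546.
H = 17/51 = 0.3333.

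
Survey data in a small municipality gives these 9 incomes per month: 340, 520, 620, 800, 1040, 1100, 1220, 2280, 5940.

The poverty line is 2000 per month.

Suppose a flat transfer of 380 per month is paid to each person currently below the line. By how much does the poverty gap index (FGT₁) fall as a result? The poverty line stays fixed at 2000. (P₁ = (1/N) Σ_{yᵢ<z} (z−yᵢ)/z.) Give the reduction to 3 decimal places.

0.148

Before: below the line — 340, 520, 620, 800, 1040, 1100, 1220; poverty gap index (FGT₁) = 0.46444.
After the 380 transfer: below the line — 720, 900, 1000, 1180, 1420, 1480, 1600; poverty gap index (FGT₁) = 0.31667.
Reduction = 0.46444 − 0.31667 = 0.148.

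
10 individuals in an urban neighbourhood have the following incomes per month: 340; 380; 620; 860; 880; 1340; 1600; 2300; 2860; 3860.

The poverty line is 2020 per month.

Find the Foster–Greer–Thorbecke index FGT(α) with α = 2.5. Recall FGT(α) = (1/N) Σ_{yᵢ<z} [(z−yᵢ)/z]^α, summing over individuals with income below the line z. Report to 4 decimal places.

Below z: 340, 380, 620, 860, 880, 1340, 1600 (q = 7 of N = 10).
Shortfall ratios: (2020−340)/2020 = 0.8317; (2020−380)/2020 = 0.8119; (2020−620)/2020 = 0.6931; (2020−860)/2020 = 0.5743; (2020−880)/2020 = 0.5644; (2020−1340)/2020 = 0.3366; (2020−1600)/2020 = 0.2079.
Raised to α = 2.5: 0.63080; 0.59392; 0.39989; 0.24990; 0.23927; 0.06575; 0.01971.
Sum = 2.199250; FGT(2.5) = 2.199250 / 10 = 0.2199.

0.2199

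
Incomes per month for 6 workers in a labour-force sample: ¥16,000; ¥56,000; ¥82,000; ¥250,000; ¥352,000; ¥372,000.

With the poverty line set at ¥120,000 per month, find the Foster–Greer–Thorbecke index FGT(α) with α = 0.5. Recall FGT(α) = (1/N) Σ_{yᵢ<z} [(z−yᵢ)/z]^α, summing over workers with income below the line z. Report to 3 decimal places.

0.371

Below the line: ¥16,000, ¥56,000, ¥82,000 (q = 3 of N = 6).
Normalized shortfalls: (120000−16000)/120000 = 0.8667; (120000−56000)/120000 = 0.5333; (120000−82000)/120000 = 0.3167.
Raised to α = 0.5: 0.93095; 0.73030; 0.56273.
Sum = 2.223978; FGT(0.5) = 2.223978 / 6 = 0.371.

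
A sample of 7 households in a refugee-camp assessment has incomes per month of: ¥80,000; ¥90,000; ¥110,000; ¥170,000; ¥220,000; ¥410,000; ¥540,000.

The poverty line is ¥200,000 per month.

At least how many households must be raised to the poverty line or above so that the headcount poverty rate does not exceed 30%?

2

Currently q = 4 of N = 7 are below the line (H = 0.571).
A headcount ratio of at most 30% allows at most ⌊0.30 × 7⌋ = 2 poor households.
So at least 4 − 2 = 2 must be lifted.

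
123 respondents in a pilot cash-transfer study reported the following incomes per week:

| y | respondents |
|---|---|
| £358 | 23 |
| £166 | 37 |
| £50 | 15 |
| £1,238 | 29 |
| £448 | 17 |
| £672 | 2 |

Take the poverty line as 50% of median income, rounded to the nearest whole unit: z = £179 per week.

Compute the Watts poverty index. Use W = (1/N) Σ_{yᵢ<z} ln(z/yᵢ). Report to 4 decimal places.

0.1782

Incomes under z: 15×£50, 37×£166 (q = 52 of N = 123).
ln(z/y) terms: ln(179/50) = 1.2754 (×15); ln(179/166) = 0.0754 (×37).
W = 21.920169 / 123 = 0.1782.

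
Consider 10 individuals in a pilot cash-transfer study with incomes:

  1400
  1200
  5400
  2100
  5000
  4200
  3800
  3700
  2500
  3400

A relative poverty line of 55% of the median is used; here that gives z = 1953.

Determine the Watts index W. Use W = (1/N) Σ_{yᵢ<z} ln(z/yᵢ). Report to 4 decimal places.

Below the line: 1200, 1400 (q = 2 of N = 10).
Log gaps: ln(1953/1200) = 0.4870; ln(1953/1400) = 0.3329.
W = 0.819940 / 10 = 0.0820.

0.0820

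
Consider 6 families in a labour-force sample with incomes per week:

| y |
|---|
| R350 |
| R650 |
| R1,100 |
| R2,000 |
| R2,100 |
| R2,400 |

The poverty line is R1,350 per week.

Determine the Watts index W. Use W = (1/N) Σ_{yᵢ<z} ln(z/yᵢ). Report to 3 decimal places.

0.381

Below the line: R350, R650, R1,100 (q = 3 of N = 6).
Log gaps: ln(1350/350) = 1.3499; ln(1350/650) = 0.7309; ln(1350/1100) = 0.2048.
W = 2.285609 / 6 = 0.381.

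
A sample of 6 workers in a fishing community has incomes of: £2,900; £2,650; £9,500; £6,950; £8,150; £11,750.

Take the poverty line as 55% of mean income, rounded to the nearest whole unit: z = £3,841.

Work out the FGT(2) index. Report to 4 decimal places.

0.0260

Incomes under z: £2,650, £2,900 (q = 2 of N = 6).
Normalized shortfalls: (3841−2650)/3841 = 0.3101; (3841−2900)/3841 = 0.2450.
Squared: 0.0961; 0.0600.
Sum = 0.156166; P₂ = 0.156166 / 6 = 0.0260.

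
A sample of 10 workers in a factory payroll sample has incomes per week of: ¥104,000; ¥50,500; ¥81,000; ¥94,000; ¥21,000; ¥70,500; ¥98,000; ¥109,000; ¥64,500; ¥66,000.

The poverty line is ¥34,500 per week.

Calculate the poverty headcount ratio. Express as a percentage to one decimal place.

1 of the 10 workers have income below ¥34,500.
H = 1/10 = 10.0%.

10.0%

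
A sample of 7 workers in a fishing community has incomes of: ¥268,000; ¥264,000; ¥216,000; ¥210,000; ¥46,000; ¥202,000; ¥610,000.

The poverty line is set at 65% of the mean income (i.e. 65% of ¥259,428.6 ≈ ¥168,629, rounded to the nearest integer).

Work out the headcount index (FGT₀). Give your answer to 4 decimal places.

0.1429

1 of the 7 workers have income below ¥168,629.
H = 1/7 = 0.1429.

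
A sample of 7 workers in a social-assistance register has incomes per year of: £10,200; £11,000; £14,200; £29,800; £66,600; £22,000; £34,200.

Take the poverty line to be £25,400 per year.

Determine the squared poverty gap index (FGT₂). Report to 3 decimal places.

Below z: £10,200, £11,000, £14,200, £22,000 (q = 4 of N = 7).
Relative gaps: (25400−10200)/25400 = 0.5984; (25400−11000)/25400 = 0.5669; (25400−14200)/25400 = 0.4409; (25400−22000)/25400 = 0.1339.
Squared: 0.3581; 0.3214; 0.1944; 0.0179.
Sum = 0.891872; P₂ = 0.891872 / 7 = 0.127.

0.127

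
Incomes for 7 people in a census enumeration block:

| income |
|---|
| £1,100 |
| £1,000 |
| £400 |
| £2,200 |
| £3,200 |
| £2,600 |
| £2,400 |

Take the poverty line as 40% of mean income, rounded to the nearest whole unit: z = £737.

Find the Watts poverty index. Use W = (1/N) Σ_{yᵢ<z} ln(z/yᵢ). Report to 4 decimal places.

Incomes under z: £400 (q = 1 of N = 7).
Log gaps: ln(737/400) = 0.6111.
W = 0.611123 / 7 = 0.0873.

0.0873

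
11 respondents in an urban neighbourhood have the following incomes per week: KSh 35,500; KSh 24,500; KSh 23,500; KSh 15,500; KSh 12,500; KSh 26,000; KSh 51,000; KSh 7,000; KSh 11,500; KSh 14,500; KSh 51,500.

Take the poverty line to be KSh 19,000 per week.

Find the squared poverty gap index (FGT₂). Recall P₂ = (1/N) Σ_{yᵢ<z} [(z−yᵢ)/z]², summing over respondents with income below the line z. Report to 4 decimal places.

0.0693

Below the line: KSh 7,000, KSh 11,500, KSh 12,500, KSh 14,500, KSh 15,500 (q = 5 of N = 11).
Normalized shortfalls: (19000−7000)/19000 = 0.6316; (19000−11500)/19000 = 0.3947; (19000−12500)/19000 = 0.3421; (19000−14500)/19000 = 0.2368; (19000−15500)/19000 = 0.1842.
Squared: 0.3989; 0.1558; 0.1170; 0.0561; 0.0339.
Sum = 0.761773; P₂ = 0.761773 / 11 = 0.0693.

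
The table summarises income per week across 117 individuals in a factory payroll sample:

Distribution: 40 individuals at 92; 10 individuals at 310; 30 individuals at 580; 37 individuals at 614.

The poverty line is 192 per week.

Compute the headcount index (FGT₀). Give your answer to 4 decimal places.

0.3419

40 of the 117 individuals have income below 192.
H = 40/117 = 0.3419.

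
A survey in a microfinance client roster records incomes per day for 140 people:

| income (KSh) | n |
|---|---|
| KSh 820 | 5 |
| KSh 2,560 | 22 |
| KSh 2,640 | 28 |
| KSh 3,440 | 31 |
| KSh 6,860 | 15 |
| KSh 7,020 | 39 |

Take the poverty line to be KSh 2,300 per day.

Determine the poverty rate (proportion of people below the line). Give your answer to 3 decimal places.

0.036

5 of the 140 people have income below KSh 2,300.
H = 5/140 = 0.036.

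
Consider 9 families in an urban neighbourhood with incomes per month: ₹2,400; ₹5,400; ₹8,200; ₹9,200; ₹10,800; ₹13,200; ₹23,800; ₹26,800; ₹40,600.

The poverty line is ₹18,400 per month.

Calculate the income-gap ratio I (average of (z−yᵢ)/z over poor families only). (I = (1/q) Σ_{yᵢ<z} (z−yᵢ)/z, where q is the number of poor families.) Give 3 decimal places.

0.554

Incomes under z: ₹2,400, ₹5,400, ₹8,200, ₹9,200, ₹10,800, ₹13,200 (q = 6 of N = 9).
Shortfall ratios (z−y)/z: 0.8696, 0.7065, 0.5543, 0.5000, 0.4130, 0.2826; sum = 3.326087.
The income-gap ratio divides by q (the poor only): 3.326087 / 6 = 0.554.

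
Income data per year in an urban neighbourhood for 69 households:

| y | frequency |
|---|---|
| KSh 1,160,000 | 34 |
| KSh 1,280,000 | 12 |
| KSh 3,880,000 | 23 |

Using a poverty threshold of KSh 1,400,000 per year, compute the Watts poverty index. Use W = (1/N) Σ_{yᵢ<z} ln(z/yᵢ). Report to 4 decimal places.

Incomes under z: 34×KSh 1,160,000, 12×KSh 1,280,000 (q = 46 of N = 69).
Log shortfalls: ln(1400000/1160000) = 0.1881 (×34); ln(1400000/1280000) = 0.0896 (×12).
W = 7.469122 / 69 = 0.1082.

0.1082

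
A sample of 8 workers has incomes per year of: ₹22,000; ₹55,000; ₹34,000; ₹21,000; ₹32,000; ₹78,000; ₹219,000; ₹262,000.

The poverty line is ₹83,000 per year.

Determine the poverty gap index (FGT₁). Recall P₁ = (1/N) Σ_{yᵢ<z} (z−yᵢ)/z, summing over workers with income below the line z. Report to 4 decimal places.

Poor units: ₹21,000, ₹22,000, ₹32,000, ₹34,000, ₹55,000, ₹78,000 (q = 6 of N = 8).
Relative gaps: (83000−21000)/83000 = 0.7470; (83000−22000)/83000 = 0.7349; (83000−32000)/83000 = 0.6145; (83000−34000)/83000 = 0.5904; (83000−55000)/83000 = 0.3373; (83000−78000)/83000 = 0.0602.
Σ = 3.084337. Dividing by the full population N = 8 gives P₁ = 0.3855.

0.3855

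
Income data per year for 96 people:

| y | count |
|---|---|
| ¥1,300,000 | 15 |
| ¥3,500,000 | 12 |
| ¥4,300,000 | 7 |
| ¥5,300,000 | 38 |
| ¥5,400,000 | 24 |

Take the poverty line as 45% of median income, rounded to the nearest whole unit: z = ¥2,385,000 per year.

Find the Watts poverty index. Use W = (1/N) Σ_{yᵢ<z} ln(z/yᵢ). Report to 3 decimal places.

Below z: 15×¥1,300,000 (q = 15 of N = 96).
ln(z/y) terms: ln(2385000/1300000) = 0.6068 (×15).
W = 9.102523 / 96 = 0.095.

0.095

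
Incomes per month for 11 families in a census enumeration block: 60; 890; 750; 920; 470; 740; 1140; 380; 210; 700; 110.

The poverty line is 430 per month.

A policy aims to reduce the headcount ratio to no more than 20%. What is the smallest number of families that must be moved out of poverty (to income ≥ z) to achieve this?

Currently q = 4 of N = 11 are below the line (H = 0.364).
A headcount ratio of at most 20% allows at most ⌊0.20 × 11⌋ = 2 poor families.
So at least 4 − 2 = 2 must be lifted.

2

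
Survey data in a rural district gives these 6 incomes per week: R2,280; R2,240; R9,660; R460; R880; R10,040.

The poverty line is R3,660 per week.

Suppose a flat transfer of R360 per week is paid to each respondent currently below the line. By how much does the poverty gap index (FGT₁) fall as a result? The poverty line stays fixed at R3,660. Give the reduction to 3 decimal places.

Before: below the line — R460, R880, R2,240, R2,280; poverty gap index (FGT₁) = 0.39982.
After the R360 transfer: below the line — R820, R1,240, R2,600, R2,640; poverty gap index (FGT₁) = 0.33424.
Reduction = 0.39982 − 0.33424 = 0.066.

0.066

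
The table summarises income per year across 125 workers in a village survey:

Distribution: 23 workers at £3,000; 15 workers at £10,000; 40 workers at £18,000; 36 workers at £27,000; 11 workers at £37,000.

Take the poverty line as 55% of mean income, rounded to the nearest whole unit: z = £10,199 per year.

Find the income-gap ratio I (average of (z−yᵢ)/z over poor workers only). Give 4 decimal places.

Below the line: 23×£3,000, 15×£10,000 (q = 38 of N = 125).
Shortfall ratios (z−y)/z: 0.7059 (×23), 0.0195 (×15); sum = 16.527307.
The income-gap ratio divides by q (the poor only): 16.527307 / 38 = 0.4349.

0.4349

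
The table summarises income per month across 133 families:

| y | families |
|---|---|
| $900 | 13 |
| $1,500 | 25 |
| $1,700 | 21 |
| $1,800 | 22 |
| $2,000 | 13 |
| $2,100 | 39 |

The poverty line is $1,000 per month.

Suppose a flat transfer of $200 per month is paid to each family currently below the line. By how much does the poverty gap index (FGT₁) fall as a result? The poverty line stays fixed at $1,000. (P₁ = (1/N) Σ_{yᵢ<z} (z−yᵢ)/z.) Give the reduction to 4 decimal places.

Before: below the line — 13×$900; poverty gap index (FGT₁) = 0.009774.
After the $200 transfer: below the line — none; poverty gap index (FGT₁) = 0.000000.
Reduction = 0.009774 − 0.000000 = 0.0098.

0.0098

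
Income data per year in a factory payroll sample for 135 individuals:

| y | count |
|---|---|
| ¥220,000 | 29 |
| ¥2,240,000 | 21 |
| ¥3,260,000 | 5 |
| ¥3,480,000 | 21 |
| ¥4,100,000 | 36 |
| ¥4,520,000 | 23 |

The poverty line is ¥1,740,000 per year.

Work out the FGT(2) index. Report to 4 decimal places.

Poor units: 29×¥220,000 (q = 29 of N = 135).
Normalized shortfalls: (1740000−220000)/1740000 = 0.8736 (×29).
Squared: 0.7631 (×29).
Sum = 22.130268; P₂ = 22.130268 / 135 = 0.1639.

0.1639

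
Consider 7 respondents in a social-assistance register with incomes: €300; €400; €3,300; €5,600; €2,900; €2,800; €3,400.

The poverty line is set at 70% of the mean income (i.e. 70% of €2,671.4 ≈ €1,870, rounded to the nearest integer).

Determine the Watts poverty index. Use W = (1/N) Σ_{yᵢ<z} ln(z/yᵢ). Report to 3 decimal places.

0.482

Below the line: €300, €400 (q = 2 of N = 7).
Log gaps: ln(1870/300) = 1.8299; ln(1870/400) = 1.5422.
W = 3.372140 / 7 = 0.482.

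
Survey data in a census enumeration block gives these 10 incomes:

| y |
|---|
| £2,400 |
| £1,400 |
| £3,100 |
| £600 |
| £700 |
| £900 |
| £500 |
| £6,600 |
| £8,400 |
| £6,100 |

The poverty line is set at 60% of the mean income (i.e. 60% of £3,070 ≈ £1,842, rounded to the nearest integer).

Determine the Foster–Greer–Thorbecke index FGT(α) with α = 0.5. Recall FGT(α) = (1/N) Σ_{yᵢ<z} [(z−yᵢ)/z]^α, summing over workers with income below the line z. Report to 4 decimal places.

0.3667

Below the line: £500, £600, £700, £900, £1,400 (q = 5 of N = 10).
Normalized shortfalls: (1842−500)/1842 = 0.7286; (1842−600)/1842 = 0.6743; (1842−700)/1842 = 0.6200; (1842−900)/1842 = 0.5114; (1842−1400)/1842 = 0.2400.
Raised to α = 0.5: 0.85355; 0.82114; 0.78739; 0.71512; 0.48985.
Sum = 3.667056; FGT(0.5) = 3.667056 / 10 = 0.3667.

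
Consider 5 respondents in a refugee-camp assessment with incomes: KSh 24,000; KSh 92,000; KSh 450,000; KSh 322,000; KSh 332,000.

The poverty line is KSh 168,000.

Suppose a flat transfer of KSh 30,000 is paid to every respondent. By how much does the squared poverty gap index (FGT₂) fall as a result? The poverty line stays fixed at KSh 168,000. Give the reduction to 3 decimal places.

Before: below the line — KSh 24,000, KSh 92,000; squared poverty gap index (FGT₂) = 0.18787.
After the KSh 30,000 transfer: below the line — KSh 54,000, KSh 122,000; squared poverty gap index (FGT₂) = 0.10709.
Reduction = 0.18787 − 0.10709 = 0.081.

0.081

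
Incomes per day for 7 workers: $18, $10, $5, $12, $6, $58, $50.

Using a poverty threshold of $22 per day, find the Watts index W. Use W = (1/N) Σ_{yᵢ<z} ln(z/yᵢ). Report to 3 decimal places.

Below the line: $5, $6, $10, $12, $18 (q = 5 of N = 7).
Log shortfalls: ln(22/5) = 1.4816; ln(22/6) = 1.2993; ln(22/10) = 0.7885; ln(22/12) = 0.6061; ln(22/18) = 0.2007.
W = 4.376151 / 7 = 0.625.

0.625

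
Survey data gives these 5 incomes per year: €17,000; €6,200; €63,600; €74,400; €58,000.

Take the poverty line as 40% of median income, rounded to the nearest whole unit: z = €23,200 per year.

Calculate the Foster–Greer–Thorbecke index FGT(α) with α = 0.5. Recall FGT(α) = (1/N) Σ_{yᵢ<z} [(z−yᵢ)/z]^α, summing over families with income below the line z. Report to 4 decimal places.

Below the line: €6,200, €17,000 (q = 2 of N = 5).
Shortfall ratios: (23200−6200)/23200 = 0.7328; (23200−17000)/23200 = 0.2672.
Raised to α = 0.5: 0.85601; 0.51695.
Sum = 1.372967; FGT(0.5) = 1.372967 / 5 = 0.2746.

0.2746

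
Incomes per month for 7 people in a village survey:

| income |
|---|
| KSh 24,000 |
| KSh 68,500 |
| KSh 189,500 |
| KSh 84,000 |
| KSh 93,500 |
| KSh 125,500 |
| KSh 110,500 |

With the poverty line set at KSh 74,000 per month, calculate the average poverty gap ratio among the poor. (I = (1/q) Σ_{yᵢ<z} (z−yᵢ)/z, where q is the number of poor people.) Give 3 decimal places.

Below the line: KSh 24,000, KSh 68,500 (q = 2 of N = 7).
Shortfall ratios (z−y)/z: 0.6757, 0.0743; sum = 0.750000.
The income-gap ratio divides by q (the poor only): 0.750000 / 2 = 0.375.

0.375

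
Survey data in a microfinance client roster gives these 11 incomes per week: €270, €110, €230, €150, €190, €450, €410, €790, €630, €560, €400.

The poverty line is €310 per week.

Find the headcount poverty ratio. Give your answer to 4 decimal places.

5 of the 11 individuals have income below €310.
H = 5/11 = 0.4545.

0.4545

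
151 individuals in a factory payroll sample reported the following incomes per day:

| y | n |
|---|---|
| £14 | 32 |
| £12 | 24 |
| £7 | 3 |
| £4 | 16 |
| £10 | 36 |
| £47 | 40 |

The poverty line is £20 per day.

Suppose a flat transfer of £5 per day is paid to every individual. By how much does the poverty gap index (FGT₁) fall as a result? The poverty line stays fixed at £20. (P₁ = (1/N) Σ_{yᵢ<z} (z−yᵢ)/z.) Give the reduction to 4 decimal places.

Before: below the line — 16×£4, 3×£7, 36×£10, 24×£12, 32×£14; poverty gap index (FGT₁) = 0.344040.
After the £5 transfer: below the line — 16×£9, 3×£12, 36×£15, 24×£17, 32×£19; poverty gap index (FGT₁) = 0.160265.
Reduction = 0.344040 − 0.160265 = 0.1838.

0.1838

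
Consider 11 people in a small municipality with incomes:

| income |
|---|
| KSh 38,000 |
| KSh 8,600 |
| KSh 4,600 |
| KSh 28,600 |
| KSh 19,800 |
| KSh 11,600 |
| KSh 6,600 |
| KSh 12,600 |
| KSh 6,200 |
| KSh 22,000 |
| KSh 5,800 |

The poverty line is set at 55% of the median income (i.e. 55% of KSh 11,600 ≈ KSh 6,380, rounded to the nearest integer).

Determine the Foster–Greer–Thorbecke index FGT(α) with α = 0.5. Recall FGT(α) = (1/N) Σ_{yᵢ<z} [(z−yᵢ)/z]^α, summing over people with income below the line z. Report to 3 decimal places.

0.091

Poor units: KSh 4,600, KSh 5,800, KSh 6,200 (q = 3 of N = 11).
Shortfall ratios: (6380−4600)/6380 = 0.2790; (6380−5800)/6380 = 0.0909; (6380−6200)/6380 = 0.0282.
Raised to α = 0.5: 0.52820; 0.30151; 0.16797.
Sum = 0.997681; FGT(0.5) = 0.997681 / 11 = 0.091.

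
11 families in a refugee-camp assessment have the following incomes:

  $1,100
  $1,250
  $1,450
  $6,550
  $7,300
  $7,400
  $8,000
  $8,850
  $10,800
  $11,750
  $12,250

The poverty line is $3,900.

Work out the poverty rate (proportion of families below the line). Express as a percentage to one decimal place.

27.3%

3 of the 11 families have income below $3,900.
H = 3/11 = 27.3%.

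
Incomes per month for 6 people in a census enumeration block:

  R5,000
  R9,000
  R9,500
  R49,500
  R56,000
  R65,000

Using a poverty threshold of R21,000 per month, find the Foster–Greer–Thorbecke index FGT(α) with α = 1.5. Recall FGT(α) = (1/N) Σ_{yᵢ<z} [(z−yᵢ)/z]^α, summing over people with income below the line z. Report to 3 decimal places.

0.250

Incomes under z: R5,000, R9,000, R9,500 (q = 3 of N = 6).
Shortfall ratios: (21000−5000)/21000 = 0.7619; (21000−9000)/21000 = 0.5714; (21000−9500)/21000 = 0.5476.
Raised to α = 1.5: 0.66504; 0.43196; 0.40525.
Sum = 1.502250; FGT(1.5) = 1.502250 / 6 = 0.250.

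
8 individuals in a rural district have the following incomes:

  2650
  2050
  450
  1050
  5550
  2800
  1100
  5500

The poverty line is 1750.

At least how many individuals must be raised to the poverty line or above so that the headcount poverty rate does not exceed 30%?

Currently q = 3 of N = 8 are below the line (H = 0.375).
A headcount ratio of at most 30% allows at most ⌊0.30 × 8⌋ = 2 poor individuals.
So at least 3 − 2 = 1 must be lifted.

1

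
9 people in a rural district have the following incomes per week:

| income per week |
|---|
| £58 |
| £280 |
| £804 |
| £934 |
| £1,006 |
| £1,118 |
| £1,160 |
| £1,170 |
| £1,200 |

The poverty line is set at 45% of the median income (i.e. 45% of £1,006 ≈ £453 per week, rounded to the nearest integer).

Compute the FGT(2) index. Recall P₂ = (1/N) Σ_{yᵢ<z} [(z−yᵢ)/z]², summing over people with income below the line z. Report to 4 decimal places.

0.1007

Below the line: £58, £280 (q = 2 of N = 9).
Shortfall ratios: (453−58)/453 = 0.8720; (453−280)/453 = 0.3819.
Squared: 0.7603; 0.1458.
Sum = 0.906169; P₂ = 0.906169 / 9 = 0.1007.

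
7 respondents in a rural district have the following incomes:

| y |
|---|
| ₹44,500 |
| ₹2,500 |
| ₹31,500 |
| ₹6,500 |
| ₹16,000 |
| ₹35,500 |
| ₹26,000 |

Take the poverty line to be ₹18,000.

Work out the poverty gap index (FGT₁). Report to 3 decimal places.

Incomes under z: ₹2,500, ₹6,500, ₹16,000 (q = 3 of N = 7).
Normalized shortfalls: (18000−2500)/18000 = 0.8611; (18000−6500)/18000 = 0.6389; (18000−16000)/18000 = 0.1111.
Sum of shortfalls = 1.611111; P₁ averages over all N: 1.611111 / 7 = 0.230.

0.230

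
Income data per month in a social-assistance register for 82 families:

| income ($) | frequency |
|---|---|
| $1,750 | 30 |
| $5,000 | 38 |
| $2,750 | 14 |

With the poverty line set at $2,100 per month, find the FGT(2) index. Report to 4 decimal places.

0.0102

Below z: 30×$1,750 (q = 30 of N = 82).
Shortfall ratios: (2100−1750)/2100 = 0.1667 (×30).
Squared: 0.0278 (×30).
Sum = 0.833333; P₂ = 0.833333 / 82 = 0.0102.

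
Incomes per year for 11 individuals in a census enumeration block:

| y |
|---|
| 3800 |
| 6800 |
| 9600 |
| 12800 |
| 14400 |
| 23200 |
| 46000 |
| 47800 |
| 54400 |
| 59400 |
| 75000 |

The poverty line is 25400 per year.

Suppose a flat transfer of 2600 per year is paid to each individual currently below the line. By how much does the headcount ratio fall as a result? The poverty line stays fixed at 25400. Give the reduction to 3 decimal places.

Before: below the line — 3800, 6800, 9600, 12800, 14400, 23200; headcount ratio = 0.54545.
After the 2600 transfer: below the line — 6400, 9400, 12200, 15400, 17000; headcount ratio = 0.45455.
Reduction = 0.54545 − 0.45455 = 0.091.

0.091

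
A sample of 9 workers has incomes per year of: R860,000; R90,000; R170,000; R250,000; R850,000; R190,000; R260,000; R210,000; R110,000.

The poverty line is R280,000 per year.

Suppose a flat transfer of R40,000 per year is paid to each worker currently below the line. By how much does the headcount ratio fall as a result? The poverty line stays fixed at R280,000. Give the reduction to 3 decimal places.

Before: below the line — R90,000, R110,000, R170,000, R190,000, R210,000, R250,000, R260,000; headcount ratio = 0.77778.
After the R40,000 transfer: below the line — R130,000, R150,000, R210,000, R230,000, R250,000; headcount ratio = 0.55556.
Reduction = 0.77778 − 0.55556 = 0.222.

0.222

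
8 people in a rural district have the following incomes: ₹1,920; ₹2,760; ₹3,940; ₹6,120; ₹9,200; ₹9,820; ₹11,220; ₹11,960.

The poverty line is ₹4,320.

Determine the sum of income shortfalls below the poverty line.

₹4,340

Incomes under z: ₹1,920, ₹2,760, ₹3,940 (q = 3 of N = 8).
Individual gaps: 4320−1920 = 2400; 4320−2760 = 1560; 4320−3940 = 380.
Aggregate gap = ₹4,340.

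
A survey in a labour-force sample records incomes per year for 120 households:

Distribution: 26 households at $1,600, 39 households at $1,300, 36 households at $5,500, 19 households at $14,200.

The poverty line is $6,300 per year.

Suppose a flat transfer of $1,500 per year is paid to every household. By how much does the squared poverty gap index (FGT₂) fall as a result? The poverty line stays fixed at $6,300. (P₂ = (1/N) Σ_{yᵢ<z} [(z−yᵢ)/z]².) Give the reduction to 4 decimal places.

0.1739

Before: below the line — 39×$1,300, 26×$1,600, 36×$5,500; squared poverty gap index (FGT₂) = 0.330138.
After the $1,500 transfer: below the line — 39×$2,800, 26×$3,100; squared poverty gap index (FGT₂) = 0.156209.
Reduction = 0.330138 − 0.156209 = 0.1739.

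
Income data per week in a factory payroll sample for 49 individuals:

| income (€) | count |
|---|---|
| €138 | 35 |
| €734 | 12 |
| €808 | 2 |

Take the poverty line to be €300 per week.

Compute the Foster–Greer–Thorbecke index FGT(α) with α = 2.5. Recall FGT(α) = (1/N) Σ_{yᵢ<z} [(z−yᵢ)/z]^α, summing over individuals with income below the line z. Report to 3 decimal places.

0.153

Poor units: 35×€138 (q = 35 of N = 49).
Normalized shortfalls: (300−138)/300 = 0.5400 (×35).
Raised to α = 2.5: 0.21428 (×35).
Sum = 7.499848; FGT(2.5) = 7.499848 / 49 = 0.153.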